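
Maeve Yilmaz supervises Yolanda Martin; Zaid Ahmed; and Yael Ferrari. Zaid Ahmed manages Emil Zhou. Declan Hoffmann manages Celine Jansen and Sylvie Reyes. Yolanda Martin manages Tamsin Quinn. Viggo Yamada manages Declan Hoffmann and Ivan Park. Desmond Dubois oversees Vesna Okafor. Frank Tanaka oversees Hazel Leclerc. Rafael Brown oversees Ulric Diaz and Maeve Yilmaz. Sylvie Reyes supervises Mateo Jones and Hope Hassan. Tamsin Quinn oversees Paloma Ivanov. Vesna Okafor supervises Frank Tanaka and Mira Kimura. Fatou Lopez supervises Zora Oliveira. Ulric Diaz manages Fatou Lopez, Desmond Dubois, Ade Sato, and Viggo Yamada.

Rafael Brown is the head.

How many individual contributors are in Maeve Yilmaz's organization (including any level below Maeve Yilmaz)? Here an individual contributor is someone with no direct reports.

3

The people in Maeve Yilmaz's organization with no one reporting to them are Yael Ferrari, Emil Zhou, Paloma Ivanov. That is 3.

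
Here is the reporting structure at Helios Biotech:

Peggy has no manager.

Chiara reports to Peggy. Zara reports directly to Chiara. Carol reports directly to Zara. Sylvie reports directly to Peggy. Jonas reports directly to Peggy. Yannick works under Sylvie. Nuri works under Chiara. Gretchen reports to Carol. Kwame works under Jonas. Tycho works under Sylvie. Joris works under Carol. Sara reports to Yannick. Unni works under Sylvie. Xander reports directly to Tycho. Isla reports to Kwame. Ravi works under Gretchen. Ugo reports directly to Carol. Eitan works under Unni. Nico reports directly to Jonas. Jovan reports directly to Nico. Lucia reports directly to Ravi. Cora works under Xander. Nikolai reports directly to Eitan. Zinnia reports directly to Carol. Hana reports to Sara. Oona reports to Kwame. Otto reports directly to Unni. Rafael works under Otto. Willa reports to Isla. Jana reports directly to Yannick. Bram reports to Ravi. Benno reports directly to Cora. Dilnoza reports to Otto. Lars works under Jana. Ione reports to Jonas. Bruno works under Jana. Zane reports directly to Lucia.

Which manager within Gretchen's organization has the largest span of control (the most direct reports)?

Direct-report counts within Gretchen's organization: Gretchen has 1; Ravi has 2; Lucia has 1. The largest is 2, held by Ravi.

Ravi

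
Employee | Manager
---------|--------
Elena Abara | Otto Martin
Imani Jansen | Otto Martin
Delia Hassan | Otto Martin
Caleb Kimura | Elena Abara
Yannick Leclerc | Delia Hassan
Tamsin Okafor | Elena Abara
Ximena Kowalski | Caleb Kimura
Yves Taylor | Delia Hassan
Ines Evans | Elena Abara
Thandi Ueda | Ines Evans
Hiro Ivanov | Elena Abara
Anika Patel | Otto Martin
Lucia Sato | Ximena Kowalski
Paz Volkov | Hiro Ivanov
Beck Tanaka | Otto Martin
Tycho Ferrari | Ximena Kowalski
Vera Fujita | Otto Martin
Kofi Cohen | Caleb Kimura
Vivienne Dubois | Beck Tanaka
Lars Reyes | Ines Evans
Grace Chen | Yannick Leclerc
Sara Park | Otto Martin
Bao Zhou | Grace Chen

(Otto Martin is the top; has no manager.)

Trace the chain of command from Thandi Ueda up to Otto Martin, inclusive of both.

Thandi Ueda reports to Ines Evans. Ines Evans reports to Elena Abara. Elena Abara reports to Otto Martin. Otto Martin is at the top.

Thandi Ueda -> Ines Evans -> Elena Abara -> Otto Martin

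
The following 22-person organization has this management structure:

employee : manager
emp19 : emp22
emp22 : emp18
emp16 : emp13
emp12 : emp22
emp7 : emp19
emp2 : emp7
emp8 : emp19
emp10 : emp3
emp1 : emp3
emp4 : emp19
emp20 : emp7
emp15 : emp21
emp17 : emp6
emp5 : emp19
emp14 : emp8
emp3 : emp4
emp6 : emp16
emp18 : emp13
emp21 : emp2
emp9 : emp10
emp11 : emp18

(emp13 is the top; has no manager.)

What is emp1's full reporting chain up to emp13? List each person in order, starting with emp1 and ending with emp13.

emp1 -> emp3 -> emp4 -> emp19 -> emp22 -> emp18 -> emp13

emp1 reports to emp3. emp3 reports to emp4. emp4 reports to emp19. emp19 reports to emp22. emp22 reports to emp18. emp18 reports to emp13. emp13 is at the top.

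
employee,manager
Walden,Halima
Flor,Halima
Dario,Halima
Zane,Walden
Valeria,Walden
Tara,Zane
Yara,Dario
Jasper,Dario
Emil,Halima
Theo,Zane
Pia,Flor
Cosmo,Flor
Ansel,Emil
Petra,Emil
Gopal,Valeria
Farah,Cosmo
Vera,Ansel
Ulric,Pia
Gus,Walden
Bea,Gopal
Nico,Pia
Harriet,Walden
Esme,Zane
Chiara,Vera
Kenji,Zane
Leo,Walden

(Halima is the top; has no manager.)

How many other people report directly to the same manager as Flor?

Flor reports to Halima. Halima's other direct reports are Walden, Dario, Emil — 3 peers.

3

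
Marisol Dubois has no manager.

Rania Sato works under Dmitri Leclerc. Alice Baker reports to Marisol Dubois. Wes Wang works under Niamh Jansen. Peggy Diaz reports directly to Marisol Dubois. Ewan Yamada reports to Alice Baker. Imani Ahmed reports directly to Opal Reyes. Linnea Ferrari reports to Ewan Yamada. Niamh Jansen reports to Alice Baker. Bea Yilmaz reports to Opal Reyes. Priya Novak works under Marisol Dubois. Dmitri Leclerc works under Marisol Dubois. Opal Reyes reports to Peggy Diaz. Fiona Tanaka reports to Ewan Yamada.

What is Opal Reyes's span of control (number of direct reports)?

2

Opal Reyes directly manages Bea Yilmaz, Imani Ahmed. That is 2 direct reports.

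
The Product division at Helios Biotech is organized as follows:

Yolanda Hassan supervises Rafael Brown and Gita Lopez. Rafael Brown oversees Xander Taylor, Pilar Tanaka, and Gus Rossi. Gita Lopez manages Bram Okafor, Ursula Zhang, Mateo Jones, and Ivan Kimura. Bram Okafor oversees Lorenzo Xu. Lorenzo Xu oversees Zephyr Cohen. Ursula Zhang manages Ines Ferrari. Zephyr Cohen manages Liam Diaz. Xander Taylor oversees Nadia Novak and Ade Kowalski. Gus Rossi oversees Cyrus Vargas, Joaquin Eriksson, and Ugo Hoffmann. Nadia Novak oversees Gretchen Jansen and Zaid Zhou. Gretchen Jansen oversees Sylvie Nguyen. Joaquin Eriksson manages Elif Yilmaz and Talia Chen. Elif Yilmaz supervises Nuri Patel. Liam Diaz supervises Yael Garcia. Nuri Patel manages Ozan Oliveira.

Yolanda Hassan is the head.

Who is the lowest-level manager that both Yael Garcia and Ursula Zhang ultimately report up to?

Yael Garcia's chain of managers is Liam Diaz, Zephyr Cohen, Lorenzo Xu, Bram Okafor, Gita Lopez, Yolanda Hassan. Ursula Zhang's chain of managers is Gita Lopez, Yolanda Hassan. The first manager that appears in both chains is Gita Lopez.

Gita Lopez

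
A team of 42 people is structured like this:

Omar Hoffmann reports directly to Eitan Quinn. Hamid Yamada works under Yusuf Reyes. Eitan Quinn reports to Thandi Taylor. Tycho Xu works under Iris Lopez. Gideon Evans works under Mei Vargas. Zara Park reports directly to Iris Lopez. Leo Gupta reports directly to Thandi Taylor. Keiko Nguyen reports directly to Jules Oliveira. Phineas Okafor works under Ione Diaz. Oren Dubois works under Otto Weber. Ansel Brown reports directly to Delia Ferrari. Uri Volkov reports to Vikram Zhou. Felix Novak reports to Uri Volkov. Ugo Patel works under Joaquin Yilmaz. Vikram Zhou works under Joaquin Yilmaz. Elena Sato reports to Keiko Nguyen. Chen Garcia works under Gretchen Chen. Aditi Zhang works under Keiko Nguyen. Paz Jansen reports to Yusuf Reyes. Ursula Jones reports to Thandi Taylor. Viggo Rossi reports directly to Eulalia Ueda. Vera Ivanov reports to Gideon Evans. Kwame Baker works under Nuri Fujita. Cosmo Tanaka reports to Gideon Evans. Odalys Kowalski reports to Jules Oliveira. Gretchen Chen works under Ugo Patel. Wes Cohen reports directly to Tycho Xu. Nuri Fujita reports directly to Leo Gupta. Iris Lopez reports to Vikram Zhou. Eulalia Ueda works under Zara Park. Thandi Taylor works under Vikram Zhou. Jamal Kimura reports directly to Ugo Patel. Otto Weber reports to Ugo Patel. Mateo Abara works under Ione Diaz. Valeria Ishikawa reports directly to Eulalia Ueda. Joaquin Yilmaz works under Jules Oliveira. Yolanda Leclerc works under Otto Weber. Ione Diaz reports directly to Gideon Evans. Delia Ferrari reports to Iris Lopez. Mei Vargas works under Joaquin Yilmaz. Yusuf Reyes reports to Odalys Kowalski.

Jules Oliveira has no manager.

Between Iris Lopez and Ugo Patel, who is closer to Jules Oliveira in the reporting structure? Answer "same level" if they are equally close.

Ugo Patel

Iris Lopez is 3 levels below Jules Oliveira; Ugo Patel is 2. Ugo Patel is higher.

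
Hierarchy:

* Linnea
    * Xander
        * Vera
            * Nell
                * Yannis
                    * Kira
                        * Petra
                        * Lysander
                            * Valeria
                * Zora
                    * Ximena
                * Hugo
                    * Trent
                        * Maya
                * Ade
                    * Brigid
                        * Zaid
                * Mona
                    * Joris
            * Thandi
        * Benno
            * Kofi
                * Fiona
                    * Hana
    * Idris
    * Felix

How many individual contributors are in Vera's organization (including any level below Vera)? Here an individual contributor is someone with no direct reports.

The people in Vera's organization with no one reporting to them are Thandi, Joris, Zaid, Maya, Ximena, Valeria, Petra. That is 7.

7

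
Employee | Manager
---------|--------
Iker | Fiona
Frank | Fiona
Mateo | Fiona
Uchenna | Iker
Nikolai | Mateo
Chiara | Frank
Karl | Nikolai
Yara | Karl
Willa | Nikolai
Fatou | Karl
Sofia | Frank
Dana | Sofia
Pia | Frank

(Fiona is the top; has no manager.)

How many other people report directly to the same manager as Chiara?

2

Chiara reports to Frank. Frank's other direct reports are Sofia, Pia — 2 peers.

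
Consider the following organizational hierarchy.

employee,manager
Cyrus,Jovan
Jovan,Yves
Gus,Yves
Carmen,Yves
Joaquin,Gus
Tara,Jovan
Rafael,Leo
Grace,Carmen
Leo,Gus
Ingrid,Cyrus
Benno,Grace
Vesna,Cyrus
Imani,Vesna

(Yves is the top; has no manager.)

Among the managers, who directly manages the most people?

Direct-report counts: Yves has 3; Carmen has 1; Grace has 1; Jovan has 2; Cyrus has 2; Vesna has 1; Gus has 2; Leo has 1. The largest is 3, held by Yves.

Yves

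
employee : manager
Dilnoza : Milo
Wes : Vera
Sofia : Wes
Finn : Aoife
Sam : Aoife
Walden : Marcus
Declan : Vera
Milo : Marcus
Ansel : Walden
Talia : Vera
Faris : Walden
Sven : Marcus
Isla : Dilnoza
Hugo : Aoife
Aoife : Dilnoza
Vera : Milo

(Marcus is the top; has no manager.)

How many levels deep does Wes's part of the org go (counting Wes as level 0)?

1

The longest chain under Wes runs Wes → Sofia, which is 1 level below Wes.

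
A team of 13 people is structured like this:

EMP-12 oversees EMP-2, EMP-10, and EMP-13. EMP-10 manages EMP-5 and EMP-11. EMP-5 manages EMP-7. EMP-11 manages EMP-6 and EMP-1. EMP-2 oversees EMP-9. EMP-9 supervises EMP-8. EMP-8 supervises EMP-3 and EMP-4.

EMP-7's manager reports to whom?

EMP-7 reports to EMP-5, and EMP-5 reports to EMP-10. So EMP-7's skip-level manager is EMP-10.

EMP-10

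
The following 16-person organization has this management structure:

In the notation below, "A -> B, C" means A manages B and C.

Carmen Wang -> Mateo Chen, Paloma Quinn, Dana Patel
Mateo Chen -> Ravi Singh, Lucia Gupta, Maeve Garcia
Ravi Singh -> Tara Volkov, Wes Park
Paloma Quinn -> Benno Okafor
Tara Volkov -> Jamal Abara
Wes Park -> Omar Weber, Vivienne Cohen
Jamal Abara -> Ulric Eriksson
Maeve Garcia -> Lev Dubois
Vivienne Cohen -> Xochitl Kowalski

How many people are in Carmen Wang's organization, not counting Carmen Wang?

15

Carmen Wang directly manages Mateo Chen, Paloma Quinn, Dana Patel. Under Mateo Chen: Maeve Garcia, Lev Dubois, Lucia Gupta, Ravi Singh, Wes Park, Vivienne Cohen, Xochitl Kowalski, Omar Weber, Tara Volkov, Jamal Abara, Ulric Eriksson (11). Under Paloma Quinn: Benno Okafor (1). Dana Patel has no reports. So Carmen Wang's organization is 3 direct reports plus everyone under them: 12 + 2 + 1 = 15.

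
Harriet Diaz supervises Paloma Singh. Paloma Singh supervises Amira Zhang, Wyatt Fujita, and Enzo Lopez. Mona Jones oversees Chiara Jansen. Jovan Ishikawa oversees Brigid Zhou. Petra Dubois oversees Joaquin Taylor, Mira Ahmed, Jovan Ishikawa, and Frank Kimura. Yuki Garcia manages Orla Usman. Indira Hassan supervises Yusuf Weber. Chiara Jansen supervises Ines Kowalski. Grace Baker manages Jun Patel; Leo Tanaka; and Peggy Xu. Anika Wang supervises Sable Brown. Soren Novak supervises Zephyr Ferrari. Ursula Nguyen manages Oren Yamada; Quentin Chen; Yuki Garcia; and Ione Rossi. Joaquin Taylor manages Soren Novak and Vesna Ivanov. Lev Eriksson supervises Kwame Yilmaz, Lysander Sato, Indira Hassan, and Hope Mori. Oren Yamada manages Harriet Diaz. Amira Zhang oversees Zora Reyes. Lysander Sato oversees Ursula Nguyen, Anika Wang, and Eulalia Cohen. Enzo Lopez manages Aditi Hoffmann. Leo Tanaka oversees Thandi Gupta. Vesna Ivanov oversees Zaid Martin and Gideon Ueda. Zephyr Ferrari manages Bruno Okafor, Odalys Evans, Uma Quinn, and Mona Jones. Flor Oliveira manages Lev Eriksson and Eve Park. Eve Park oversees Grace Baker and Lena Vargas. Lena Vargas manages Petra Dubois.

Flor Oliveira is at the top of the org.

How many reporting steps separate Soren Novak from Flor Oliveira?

Chain from Soren Novak up to Flor Oliveira: Soren Novak → Joaquin Taylor → Petra Dubois → Lena Vargas → Eve Park → Flor Oliveira. That is 5 steps up, so Soren Novak is 5 levels below Flor Oliveira.

5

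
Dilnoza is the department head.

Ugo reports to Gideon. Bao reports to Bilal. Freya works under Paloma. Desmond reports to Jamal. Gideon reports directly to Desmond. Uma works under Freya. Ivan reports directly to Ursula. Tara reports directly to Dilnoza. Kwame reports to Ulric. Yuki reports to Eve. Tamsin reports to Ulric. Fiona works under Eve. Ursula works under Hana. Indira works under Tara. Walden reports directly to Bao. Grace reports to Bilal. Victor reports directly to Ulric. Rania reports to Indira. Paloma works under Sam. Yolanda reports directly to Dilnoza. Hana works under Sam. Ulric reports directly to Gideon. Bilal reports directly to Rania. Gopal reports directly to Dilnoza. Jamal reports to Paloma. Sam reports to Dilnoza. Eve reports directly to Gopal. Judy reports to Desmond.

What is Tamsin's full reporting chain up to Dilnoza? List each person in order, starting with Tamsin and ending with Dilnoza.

Tamsin -> Ulric -> Gideon -> Desmond -> Jamal -> Paloma -> Sam -> Dilnoza

Tamsin reports to Ulric. Ulric reports to Gideon. Gideon reports to Desmond. Desmond reports to Jamal. Jamal reports to Paloma. Paloma reports to Sam. Sam reports to Dilnoza. Dilnoza is at the top.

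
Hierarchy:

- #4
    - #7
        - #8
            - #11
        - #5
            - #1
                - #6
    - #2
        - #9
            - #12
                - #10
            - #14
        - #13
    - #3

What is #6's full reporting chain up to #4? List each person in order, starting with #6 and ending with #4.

#6 reports to #1. #1 reports to #5. #5 reports to #7. #7 reports to #4. #4 is at the top.

#6 -> #1 -> #5 -> #7 -> #4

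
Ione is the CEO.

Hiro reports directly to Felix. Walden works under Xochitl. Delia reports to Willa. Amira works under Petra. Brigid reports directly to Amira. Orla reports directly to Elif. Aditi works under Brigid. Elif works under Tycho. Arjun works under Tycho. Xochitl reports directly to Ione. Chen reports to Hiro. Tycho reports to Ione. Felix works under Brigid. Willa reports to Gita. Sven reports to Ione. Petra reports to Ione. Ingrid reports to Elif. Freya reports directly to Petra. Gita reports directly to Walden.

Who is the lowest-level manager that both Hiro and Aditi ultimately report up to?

Hiro's chain of managers is Felix, Brigid, Amira, Petra, Ione. Aditi's chain of managers is Brigid, Amira, Petra, Ione. The first manager that appears in both chains is Brigid.

Brigid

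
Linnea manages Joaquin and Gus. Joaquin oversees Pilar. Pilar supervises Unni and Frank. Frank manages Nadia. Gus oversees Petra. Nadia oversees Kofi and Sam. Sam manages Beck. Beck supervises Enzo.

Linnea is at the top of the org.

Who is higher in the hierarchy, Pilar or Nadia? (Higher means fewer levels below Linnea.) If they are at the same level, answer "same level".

Pilar

Pilar is 2 levels below Linnea; Nadia is 4. Pilar is higher.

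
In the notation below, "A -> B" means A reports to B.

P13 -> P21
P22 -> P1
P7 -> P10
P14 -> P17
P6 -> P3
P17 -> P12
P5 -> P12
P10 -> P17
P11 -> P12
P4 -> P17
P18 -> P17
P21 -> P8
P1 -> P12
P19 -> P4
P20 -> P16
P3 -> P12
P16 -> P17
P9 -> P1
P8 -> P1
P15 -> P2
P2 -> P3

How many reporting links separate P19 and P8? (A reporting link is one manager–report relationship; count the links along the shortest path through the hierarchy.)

5

P19 is 3 levels below P12, and P8 is 2 levels below P12 (their lowest common manager). The shortest path runs up from P19 to P12 and back down to P8: 3 + 2 = 5 links.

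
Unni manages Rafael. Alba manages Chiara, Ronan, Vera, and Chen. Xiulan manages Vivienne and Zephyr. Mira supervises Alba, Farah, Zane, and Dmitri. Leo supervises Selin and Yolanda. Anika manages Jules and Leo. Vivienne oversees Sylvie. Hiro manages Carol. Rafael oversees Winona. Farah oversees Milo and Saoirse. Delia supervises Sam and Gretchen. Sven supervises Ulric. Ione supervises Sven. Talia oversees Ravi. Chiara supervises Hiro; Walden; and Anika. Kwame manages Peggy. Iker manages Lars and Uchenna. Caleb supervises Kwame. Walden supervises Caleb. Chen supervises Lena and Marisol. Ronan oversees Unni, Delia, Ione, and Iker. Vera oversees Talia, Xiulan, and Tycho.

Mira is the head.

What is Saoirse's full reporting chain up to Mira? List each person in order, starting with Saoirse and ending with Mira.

Saoirse -> Farah -> Mira

Saoirse reports to Farah. Farah reports to Mira. Mira is at the top.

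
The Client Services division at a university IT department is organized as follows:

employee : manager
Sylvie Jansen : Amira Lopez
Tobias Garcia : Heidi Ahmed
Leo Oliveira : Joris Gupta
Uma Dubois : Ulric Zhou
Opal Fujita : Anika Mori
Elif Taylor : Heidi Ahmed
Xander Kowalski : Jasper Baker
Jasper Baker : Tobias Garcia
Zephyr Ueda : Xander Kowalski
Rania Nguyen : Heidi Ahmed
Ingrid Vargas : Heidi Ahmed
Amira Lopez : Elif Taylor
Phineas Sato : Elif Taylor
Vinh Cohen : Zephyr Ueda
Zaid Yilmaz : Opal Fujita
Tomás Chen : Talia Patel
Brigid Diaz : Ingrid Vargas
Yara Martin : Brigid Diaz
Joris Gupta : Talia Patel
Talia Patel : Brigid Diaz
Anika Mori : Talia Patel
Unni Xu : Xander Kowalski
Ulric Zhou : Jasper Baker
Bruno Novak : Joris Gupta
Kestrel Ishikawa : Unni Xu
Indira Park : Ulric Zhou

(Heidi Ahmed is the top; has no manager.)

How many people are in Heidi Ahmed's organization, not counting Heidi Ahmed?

26

Heidi Ahmed directly manages Ingrid Vargas, Elif Taylor, Tobias Garcia, Rania Nguyen. Under Ingrid Vargas: Brigid Diaz, Yara Martin, Talia Patel, Tomás Chen, Anika Mori, Opal Fujita, Zaid Yilmaz, Joris Gupta, Leo Oliveira, Bruno Novak (10). Under Elif Taylor: Phineas Sato, Amira Lopez, Sylvie Jansen (3). Under Tobias Garcia: Jasper Baker, Ulric Zhou, Uma Dubois, Indira Park, Xander Kowalski, Zephyr Ueda, Vinh Cohen, Unni Xu, Kestrel Ishikawa (9). Rania Nguyen has no reports. So Heidi Ahmed's organization is 4 direct reports plus everyone under them: 11 + 4 + 10 + 1 = 26.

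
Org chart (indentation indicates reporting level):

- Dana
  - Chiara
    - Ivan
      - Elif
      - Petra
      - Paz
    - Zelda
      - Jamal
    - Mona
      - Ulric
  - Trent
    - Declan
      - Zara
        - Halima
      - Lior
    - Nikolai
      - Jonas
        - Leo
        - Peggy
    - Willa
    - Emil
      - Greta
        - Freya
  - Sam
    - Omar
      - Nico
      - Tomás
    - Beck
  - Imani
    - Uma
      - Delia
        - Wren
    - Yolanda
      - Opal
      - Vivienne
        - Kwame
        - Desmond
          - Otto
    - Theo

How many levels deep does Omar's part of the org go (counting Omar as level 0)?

The longest chain under Omar runs Omar → Tomás, which is 1 level below Omar.

1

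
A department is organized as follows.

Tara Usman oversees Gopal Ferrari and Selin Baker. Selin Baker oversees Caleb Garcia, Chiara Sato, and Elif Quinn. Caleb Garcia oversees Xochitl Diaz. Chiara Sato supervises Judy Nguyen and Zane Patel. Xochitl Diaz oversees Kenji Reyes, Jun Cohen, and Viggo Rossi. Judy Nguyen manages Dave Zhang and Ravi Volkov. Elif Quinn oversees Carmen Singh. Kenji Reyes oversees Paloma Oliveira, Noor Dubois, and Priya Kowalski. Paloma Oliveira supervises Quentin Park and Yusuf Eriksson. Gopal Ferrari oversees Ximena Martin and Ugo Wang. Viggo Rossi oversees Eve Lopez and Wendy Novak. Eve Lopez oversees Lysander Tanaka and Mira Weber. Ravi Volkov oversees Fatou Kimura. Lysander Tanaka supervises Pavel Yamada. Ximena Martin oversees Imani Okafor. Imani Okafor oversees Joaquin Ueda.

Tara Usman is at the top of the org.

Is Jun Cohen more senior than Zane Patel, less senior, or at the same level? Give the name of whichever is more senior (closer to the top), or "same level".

Zane Patel

Jun Cohen is 4 levels below Tara Usman; Zane Patel is 3. Zane Patel is higher.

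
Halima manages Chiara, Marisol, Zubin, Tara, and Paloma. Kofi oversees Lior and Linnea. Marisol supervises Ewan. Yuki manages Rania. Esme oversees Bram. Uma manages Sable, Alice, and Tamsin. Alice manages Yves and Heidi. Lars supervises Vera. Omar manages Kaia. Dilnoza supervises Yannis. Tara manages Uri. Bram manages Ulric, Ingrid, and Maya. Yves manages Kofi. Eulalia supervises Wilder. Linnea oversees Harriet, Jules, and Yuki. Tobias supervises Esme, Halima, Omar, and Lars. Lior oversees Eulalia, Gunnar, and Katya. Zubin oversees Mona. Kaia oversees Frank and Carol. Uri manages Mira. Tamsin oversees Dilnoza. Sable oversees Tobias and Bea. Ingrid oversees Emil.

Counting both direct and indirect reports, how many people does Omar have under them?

Omar directly manages Kaia. Under Kaia: Carol, Frank (2). That's 3 in total.

3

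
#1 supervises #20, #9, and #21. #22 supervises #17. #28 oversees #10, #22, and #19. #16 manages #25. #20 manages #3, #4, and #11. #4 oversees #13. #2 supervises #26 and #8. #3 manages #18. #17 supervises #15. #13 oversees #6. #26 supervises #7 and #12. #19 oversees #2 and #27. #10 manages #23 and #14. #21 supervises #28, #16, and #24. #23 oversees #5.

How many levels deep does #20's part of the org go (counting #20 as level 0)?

The longest chain under #20 runs #20 → #4 → #13 → #6, which is 3 levels below #20.

3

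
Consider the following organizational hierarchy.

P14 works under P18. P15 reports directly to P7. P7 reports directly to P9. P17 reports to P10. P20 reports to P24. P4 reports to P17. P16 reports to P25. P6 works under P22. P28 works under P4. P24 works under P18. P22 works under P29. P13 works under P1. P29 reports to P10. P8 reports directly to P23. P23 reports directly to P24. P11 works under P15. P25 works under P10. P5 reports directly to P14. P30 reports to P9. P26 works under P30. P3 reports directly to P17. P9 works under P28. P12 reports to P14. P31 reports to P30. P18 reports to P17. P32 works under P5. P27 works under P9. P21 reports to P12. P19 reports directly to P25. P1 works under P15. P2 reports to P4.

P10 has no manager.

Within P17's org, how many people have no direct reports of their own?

The people in P17's organization with no one reporting to them are P3, P32, P21, P20, P8, P2, P31, P26, P11, P13, P27. That is 11.

11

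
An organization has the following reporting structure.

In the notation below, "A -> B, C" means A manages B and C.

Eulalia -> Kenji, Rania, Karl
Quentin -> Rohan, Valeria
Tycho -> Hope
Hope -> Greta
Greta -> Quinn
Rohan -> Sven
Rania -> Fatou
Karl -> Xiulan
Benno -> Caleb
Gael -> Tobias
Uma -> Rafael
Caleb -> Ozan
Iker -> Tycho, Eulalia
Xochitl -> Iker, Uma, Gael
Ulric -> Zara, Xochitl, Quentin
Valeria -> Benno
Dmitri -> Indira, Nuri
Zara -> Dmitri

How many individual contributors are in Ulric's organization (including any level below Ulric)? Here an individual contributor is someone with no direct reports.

The people in Ulric's organization with no one reporting to them are Ozan, Sven, Tobias, Rafael, Xiulan, Fatou, Kenji, Quinn, Nuri, Indira. That is 10.

10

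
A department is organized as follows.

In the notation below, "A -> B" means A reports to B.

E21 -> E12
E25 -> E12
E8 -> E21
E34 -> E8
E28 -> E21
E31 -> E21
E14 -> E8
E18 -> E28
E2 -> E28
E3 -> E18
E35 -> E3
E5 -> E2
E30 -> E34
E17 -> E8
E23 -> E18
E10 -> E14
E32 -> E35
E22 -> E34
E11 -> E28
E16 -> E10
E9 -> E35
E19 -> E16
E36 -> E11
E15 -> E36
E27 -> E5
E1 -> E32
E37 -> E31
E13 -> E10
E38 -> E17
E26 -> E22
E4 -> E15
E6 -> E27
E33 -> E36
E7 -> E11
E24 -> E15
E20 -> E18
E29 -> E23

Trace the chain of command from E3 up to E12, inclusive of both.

E3 -> E18 -> E28 -> E21 -> E12

E3 reports to E18. E18 reports to E28. E28 reports to E21. E21 reports to E12. E12 is at the top.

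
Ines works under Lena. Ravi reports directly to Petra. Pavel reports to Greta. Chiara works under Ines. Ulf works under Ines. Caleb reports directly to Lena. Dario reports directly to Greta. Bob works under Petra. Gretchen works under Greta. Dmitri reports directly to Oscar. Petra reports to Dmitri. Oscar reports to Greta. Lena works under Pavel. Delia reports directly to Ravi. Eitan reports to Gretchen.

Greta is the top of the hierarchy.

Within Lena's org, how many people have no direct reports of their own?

3

The people in Lena's organization with no one reporting to them are Chiara, Ulf, Caleb. That is 3.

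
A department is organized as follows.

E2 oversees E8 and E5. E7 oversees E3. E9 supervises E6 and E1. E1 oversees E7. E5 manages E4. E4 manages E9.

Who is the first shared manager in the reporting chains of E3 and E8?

E2

E3's chain of managers is E7, E1, E9, E4, E5, E2. E8's chain of managers is E2. The first manager that appears in both chains is E2.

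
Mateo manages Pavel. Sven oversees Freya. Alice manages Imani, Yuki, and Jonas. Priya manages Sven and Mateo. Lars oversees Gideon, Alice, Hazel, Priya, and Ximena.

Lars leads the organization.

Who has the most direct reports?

Lars

Direct-report counts: Lars has 5; Alice has 3; Priya has 2; Mateo has 1; Sven has 1. The largest is 5, held by Lars.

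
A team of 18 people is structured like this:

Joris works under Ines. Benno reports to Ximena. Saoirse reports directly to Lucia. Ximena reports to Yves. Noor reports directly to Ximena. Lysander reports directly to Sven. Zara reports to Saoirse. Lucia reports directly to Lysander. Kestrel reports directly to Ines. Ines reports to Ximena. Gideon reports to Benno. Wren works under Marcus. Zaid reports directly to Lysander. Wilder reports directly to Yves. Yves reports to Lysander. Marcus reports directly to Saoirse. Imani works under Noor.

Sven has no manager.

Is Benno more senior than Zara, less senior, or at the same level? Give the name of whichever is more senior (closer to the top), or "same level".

same level

Both Benno and Zara are 4 levels below Sven.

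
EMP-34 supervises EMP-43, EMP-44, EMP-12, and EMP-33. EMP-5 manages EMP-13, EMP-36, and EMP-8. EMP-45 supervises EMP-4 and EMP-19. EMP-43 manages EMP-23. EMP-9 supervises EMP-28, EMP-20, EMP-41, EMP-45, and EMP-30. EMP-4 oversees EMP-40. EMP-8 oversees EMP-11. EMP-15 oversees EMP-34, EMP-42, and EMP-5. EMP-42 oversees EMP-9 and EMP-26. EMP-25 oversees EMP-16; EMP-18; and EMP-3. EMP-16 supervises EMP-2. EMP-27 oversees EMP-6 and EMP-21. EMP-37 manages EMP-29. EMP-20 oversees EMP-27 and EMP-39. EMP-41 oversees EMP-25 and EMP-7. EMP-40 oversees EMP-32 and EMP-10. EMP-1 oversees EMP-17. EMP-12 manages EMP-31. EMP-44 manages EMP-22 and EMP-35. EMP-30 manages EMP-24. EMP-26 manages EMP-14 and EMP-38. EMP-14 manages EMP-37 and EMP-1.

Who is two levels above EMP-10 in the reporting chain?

EMP-10 reports to EMP-40, and EMP-40 reports to EMP-4. So EMP-10's skip-level manager is EMP-4.

EMP-4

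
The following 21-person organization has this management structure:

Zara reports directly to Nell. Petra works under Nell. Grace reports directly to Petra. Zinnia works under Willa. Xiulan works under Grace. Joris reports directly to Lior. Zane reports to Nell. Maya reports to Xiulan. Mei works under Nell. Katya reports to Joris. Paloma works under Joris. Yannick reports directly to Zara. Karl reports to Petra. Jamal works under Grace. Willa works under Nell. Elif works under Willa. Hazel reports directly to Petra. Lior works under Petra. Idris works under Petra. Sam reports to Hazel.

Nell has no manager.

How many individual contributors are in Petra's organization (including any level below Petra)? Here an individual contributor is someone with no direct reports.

7

The people in Petra's organization with no one reporting to them are Idris, Sam, Karl, Jamal, Maya, Katya, Paloma. That is 7.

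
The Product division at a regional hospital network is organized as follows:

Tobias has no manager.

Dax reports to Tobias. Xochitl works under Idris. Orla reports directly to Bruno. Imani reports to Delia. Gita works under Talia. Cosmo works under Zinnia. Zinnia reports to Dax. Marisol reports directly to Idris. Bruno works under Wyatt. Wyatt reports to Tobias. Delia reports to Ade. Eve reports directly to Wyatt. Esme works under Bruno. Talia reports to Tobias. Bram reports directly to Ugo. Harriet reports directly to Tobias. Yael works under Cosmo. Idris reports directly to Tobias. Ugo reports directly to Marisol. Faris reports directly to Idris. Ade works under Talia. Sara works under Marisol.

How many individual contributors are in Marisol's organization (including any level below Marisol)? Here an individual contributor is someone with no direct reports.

2

The people in Marisol's organization with no one reporting to them are Bram, Sara. That is 2.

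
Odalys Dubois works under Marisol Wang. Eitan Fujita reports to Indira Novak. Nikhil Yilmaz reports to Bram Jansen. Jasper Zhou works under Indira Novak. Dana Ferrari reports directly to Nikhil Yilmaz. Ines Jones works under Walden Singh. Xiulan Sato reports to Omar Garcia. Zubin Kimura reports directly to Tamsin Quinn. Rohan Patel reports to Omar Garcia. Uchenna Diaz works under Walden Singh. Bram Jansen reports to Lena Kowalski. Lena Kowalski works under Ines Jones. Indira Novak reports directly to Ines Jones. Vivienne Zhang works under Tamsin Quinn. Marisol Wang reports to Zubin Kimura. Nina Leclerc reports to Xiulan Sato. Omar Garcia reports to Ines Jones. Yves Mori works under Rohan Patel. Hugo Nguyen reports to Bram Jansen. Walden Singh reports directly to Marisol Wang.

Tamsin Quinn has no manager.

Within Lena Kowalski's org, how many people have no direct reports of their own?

The people in Lena Kowalski's organization with no one reporting to them are Hugo Nguyen, Dana Ferrari. That is 2.

2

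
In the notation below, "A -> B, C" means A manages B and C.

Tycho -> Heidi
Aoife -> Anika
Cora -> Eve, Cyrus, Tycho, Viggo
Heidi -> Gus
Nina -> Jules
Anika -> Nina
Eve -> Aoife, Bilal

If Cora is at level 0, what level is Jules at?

5

Chain from Jules up to Cora: Jules → Nina → Anika → Aoife → Eve → Cora. That is 5 steps up, so Jules is 5 levels below Cora.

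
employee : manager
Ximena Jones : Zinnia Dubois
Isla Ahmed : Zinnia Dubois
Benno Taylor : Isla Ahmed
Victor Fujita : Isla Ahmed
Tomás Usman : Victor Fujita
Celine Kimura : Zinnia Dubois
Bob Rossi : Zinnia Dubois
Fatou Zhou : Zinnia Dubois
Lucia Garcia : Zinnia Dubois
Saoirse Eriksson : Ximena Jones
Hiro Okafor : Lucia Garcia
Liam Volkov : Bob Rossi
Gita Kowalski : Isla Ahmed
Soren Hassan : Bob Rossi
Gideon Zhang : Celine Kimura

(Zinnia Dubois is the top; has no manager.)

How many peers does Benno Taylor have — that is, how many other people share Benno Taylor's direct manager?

2

Benno Taylor reports to Isla Ahmed. Isla Ahmed's other direct reports are Victor Fujita, Gita Kowalski — 2 peers.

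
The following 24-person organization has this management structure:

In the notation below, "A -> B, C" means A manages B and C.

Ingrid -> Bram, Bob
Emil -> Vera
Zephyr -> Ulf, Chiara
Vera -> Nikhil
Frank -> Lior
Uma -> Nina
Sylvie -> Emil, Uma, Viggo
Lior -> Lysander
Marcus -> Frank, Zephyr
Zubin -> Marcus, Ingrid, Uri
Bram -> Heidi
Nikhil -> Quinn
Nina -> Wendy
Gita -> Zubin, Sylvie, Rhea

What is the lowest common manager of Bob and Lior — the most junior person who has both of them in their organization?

Zubin

Bob's chain of managers is Ingrid, Zubin, Gita. Lior's chain of managers is Frank, Marcus, Zubin, Gita. The first manager that appears in both chains is Zubin.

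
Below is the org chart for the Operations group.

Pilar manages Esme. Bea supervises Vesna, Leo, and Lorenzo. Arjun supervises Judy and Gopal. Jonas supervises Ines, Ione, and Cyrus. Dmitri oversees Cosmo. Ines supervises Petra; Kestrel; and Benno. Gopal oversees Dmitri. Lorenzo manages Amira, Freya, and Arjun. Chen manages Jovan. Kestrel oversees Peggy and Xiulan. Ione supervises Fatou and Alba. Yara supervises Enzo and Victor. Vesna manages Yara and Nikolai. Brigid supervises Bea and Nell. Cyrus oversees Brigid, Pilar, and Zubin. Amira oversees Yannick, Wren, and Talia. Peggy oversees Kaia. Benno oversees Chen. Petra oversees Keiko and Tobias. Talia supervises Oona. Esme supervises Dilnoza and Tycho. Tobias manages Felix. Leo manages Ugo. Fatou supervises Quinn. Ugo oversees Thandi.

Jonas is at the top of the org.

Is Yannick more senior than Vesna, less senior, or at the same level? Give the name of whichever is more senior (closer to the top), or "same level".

Yannick is 6 levels below Jonas; Vesna is 4. Vesna is higher.

Vesna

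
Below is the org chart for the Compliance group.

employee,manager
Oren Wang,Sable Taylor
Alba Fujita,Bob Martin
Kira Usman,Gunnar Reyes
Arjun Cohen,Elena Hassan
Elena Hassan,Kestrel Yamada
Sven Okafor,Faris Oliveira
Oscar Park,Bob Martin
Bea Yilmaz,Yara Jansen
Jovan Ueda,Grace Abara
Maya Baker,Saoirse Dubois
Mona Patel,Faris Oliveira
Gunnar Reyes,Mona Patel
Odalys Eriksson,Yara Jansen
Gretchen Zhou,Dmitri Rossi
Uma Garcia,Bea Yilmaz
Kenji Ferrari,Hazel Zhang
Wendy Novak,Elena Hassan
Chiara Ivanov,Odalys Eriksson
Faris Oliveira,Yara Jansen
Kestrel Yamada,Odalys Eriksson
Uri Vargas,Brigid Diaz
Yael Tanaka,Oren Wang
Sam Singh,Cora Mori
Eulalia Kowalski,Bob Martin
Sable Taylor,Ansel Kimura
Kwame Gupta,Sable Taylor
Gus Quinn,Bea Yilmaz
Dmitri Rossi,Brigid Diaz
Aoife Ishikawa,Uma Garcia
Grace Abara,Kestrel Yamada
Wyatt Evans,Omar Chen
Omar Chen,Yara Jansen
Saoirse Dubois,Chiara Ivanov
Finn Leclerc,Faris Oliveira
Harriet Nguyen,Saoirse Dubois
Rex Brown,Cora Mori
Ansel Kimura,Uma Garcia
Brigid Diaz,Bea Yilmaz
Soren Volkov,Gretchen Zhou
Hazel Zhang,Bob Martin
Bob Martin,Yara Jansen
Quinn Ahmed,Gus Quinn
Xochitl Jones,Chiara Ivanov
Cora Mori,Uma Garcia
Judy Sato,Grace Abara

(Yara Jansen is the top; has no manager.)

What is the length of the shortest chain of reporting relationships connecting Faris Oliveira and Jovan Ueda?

Faris Oliveira is 1 level below Yara Jansen, and Jovan Ueda is 4 levels below Yara Jansen (their lowest common manager). The shortest path runs up from Faris Oliveira to Yara Jansen and back down to Jovan Ueda: 1 + 4 = 5 links.

5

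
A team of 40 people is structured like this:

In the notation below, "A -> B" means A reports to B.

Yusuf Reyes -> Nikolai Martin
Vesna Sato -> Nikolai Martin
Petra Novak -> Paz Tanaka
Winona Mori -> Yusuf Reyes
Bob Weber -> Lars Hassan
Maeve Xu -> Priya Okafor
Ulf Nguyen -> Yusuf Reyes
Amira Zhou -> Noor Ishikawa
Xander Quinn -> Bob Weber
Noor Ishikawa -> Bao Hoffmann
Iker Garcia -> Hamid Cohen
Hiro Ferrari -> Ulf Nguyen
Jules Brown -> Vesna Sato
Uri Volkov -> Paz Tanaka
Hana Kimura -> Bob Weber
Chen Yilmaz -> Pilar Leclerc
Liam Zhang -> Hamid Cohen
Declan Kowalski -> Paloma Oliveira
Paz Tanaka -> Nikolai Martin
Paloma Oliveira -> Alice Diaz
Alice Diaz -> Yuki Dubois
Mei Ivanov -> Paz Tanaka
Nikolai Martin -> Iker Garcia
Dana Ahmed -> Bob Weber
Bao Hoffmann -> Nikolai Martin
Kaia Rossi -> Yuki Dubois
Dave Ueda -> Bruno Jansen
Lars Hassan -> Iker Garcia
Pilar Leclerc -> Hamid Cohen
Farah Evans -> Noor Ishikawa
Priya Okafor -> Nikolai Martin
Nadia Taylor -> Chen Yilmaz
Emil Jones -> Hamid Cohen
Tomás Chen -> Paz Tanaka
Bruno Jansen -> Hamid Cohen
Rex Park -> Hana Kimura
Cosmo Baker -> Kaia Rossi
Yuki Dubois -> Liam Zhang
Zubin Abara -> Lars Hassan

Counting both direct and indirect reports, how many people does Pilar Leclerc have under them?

2

Pilar Leclerc directly manages Chen Yilmaz. Under Chen Yilmaz: Nadia Taylor (1). That's 2 in total.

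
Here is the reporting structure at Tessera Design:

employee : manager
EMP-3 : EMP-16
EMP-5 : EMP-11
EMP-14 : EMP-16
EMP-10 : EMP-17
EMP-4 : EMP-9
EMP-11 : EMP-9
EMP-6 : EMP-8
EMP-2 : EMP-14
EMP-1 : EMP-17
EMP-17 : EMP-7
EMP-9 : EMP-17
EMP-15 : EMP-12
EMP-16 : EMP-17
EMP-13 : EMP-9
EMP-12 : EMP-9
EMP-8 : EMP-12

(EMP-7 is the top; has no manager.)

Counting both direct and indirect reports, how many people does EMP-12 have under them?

EMP-12 directly manages EMP-8, EMP-15. Under EMP-8: EMP-6 (1). EMP-15 has no reports. So EMP-12's organization is 2 direct reports plus everyone under them: 2 + 1 = 3.

3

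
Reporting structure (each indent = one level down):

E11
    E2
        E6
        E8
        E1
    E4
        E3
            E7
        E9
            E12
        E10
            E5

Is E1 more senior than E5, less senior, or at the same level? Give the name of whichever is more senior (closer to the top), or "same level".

E1 is 2 levels below E11; E5 is 3. E1 is higher.

E1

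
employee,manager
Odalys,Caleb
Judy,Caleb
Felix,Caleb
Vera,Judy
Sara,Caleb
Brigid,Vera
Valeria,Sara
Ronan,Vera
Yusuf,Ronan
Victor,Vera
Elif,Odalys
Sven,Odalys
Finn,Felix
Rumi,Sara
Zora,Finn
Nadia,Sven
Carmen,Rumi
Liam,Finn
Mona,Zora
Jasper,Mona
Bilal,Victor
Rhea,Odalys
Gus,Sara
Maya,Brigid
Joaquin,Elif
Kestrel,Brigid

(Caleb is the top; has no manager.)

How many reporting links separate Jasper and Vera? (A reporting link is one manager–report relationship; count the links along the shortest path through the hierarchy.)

Jasper is 5 levels below Caleb, and Vera is 2 levels below Caleb (their lowest common manager). The shortest path runs up from Jasper to Caleb and back down to Vera: 5 + 2 = 7 links.

7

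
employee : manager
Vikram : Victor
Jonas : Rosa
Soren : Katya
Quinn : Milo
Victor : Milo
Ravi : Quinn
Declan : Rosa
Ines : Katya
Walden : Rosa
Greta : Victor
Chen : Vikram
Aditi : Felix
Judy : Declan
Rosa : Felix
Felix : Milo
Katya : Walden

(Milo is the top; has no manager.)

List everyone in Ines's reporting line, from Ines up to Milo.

Ines -> Katya -> Walden -> Rosa -> Felix -> Milo

Ines reports to Katya. Katya reports to Walden. Walden reports to Rosa. Rosa reports to Felix. Felix reports to Milo. Milo is at the top.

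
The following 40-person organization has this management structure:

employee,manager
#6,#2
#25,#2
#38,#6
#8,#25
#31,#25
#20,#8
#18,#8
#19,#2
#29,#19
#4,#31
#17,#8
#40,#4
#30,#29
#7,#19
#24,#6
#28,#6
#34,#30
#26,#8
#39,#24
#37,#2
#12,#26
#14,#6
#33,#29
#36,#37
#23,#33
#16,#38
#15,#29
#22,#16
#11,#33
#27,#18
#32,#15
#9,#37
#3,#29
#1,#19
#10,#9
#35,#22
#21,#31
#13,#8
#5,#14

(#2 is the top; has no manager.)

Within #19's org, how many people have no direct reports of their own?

The people in #19's organization with no one reporting to them are #1, #7, #3, #32, #11, #23, #34. That is 7.

7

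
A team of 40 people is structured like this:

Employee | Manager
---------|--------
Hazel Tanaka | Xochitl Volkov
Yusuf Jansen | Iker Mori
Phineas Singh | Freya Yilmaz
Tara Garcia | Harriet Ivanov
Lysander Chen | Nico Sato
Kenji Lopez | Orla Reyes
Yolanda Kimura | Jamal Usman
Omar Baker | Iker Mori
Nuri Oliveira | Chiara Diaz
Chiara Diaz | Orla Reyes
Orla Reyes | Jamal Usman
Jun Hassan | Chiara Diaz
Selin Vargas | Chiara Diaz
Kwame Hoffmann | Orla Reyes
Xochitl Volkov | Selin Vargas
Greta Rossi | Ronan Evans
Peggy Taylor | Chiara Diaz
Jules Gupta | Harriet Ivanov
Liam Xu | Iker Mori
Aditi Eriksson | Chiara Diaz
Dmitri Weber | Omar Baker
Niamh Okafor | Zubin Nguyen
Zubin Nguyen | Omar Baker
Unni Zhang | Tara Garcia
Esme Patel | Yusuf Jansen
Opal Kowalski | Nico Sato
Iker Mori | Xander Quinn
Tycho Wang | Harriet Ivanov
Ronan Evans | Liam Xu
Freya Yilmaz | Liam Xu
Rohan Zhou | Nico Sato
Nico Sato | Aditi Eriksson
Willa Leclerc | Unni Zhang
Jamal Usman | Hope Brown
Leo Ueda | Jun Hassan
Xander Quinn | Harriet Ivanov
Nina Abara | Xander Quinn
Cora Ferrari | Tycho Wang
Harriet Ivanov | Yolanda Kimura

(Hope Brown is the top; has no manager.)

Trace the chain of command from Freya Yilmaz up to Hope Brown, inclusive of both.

Freya Yilmaz -> Liam Xu -> Iker Mori -> Xander Quinn -> Harriet Ivanov -> Yolanda Kimura -> Jamal Usman -> Hope Brown

Freya Yilmaz reports to Liam Xu. Liam Xu reports to Iker Mori. Iker Mori reports to Xander Quinn. Xander Quinn reports to Harriet Ivanov. Harriet Ivanov reports to Yolanda Kimura. Yolanda Kimura reports to Jamal Usman. Jamal Usman reports to Hope Brown. Hope Brown is at the top.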